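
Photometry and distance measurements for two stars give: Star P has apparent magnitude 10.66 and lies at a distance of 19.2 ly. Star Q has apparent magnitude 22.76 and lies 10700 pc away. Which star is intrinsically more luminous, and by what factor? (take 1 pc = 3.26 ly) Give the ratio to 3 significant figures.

Star Q is more luminous, by a factor of 47.7.

Star P: d = 19.2 ly / 3.26 = 5.890 pc
Star P: M = m − 5 log₁₀ d + 5 = 10.66 − 5·0.7701 + 5 = 11.810
Star Q: M = m − 5 log₁₀ d + 5 = 22.76 − 5·4.0294 + 5 = 7.613
ΔM = M_P − M_Q = 11.810 − (7.613) = 4.197; smaller M is more luminous → Star Q.
L ratio = 10^(0.4 |ΔM|) = 10^1.679 = 47.71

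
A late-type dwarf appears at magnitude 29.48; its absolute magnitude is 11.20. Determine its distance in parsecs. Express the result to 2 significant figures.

Distance modulus: m − M = 29.48 − (11.20) = 18.280
m − M = 5 log₁₀ d − 5
log₁₀ d = (m − M)/5 + 1 = 4.6560
d = 10^4.6560 = 45290 pc

d ≈ 45000 pc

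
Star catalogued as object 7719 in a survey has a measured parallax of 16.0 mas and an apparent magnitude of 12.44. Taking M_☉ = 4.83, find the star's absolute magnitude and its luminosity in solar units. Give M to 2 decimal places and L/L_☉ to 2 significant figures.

M ≈ 8.46; L/L_☉ ≈ 0.035

d = 1/p = 1000/16.0 mas = 62.50 pc
M = m − 5 log₁₀ d + 5 = 12.44 − 5·1.7959 + 5 = 8.461
M − M_☉ = 8.461 − 4.83 = 3.631
L/L_☉ = 10^(−0.4 × 3.631) = 0.03530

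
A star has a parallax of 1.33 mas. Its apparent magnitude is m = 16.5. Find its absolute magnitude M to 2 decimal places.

M ≈ 7.12

p = 1.33 mas = 1.33×10^-3″ → d = 1/p = 751.9 pc
5 log₁₀(d/10 pc) = 5 log₁₀(751.9) − 5 = 9.381
M = m − 5 log₁₀(d/10) = 16.5 − 9.381 = 7.119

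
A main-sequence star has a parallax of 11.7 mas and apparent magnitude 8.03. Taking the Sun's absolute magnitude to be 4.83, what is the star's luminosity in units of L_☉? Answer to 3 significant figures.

d = 1/p = 1000/11.7 mas = 85.47 pc
M = m − 5 log₁₀ d + 5 = 8.03 − 5·1.9318 + 5 = 3.371
M − M_☉ = 3.371 − 4.83 = -1.459
L/L_☉ = 10^(−0.4 × -1.459) = 3.834

L/L_☉ ≈ 3.83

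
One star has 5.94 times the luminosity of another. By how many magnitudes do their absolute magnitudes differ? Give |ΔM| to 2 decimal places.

Pogson: ΔM = −2.5 log₁₀(ratio) = −2.5 log₁₀(5.94) = −2.5 × 0.7738 = -1.934

|ΔM| ≈ 1.93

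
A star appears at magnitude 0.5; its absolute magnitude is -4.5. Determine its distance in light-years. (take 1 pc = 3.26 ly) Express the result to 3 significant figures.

d ≈ 326 ly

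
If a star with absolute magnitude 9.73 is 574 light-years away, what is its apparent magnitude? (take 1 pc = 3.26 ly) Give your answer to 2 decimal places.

m ≈ 15.96

d = 574 ly / 3.26 = 176.1 pc
m = M + 5 log₁₀ d − 5 = 9.73 + 5·2.2457 − 5 = 15.958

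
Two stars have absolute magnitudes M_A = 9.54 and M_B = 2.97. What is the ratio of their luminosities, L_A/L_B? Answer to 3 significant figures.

L_A/L_B ≈ 2.36×10^-3

ΔM = M_A − M_B = 6.57
L_A/L_B = 10^(−0.4 ΔM) = 10^-2.628 = 2.355×10^-3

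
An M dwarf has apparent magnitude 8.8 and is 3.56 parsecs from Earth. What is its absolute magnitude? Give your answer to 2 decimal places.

M ≈ 11.04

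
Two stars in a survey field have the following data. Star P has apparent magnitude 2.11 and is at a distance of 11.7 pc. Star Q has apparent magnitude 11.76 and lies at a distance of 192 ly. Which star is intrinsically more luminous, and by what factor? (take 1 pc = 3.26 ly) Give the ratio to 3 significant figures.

Star P is more luminous, by a factor of 286.

Star P: M = m − 5 log₁₀ d + 5 = 2.11 − 5·1.0682 + 5 = 1.769
Star Q: d = 192 ly / 3.26 = 58.90 pc
Star Q: M = m − 5 log₁₀ d + 5 = 11.76 − 5·1.7701 + 5 = 7.910
ΔM = M_P − M_Q = 1.769 − (7.910) = -6.141; smaller M is more luminous → Star P.
L ratio = 10^(0.4 |ΔM|) = 10^2.456 = 285.9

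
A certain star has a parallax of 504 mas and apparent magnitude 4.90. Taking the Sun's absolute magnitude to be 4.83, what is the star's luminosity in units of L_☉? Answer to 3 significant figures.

d = 1/p = 1000/504 mas = 1.984 pc
M = m − 5 log₁₀ d + 5 = 4.90 − 5·0.2976 + 5 = 8.412
M − M_☉ = 8.412 − 4.83 = 3.582
L/L_☉ = 10^(−0.4 × 3.582) = 0.03691

L/L_☉ ≈ 0.0369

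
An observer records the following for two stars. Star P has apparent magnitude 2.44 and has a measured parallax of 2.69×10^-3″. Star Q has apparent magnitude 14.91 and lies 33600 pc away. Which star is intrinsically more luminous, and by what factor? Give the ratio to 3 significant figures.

Star P: d = 1/p = 1/2.69×10^-3″ = 371.7 pc
Star P: M = m − 5 log₁₀ d + 5 = 2.44 − 5·2.5702 + 5 = -5.411
Star Q: M = m − 5 log₁₀ d + 5 = 14.91 − 5·4.5263 + 5 = -2.722
ΔM = M_P − M_Q = -5.411 − (-2.722) = -2.690; smaller M is more luminous → Star P.
L ratio = 10^(0.4 |ΔM|) = 10^1.076 = 11.91

Star P is more luminous, by a factor of 11.9.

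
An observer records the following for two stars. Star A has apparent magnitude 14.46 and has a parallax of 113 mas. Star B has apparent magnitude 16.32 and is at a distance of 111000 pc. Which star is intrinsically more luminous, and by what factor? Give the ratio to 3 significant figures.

Star A: p = 113 mas = 0.113″ → d = 1/p = 8.850 pc
Star A: M = m − 5 log₁₀ d + 5 = 14.46 − 5·0.9469 + 5 = 14.725
Star B: M = m − 5 log₁₀ d + 5 = 16.32 − 5·5.0453 + 5 = -3.907
ΔM = M_A − M_B = 14.725 − (-3.907) = 18.632; smaller M is more luminous → Star B.
L ratio = 10^(0.4 |ΔM|) = 10^7.453 = 2.837×10^7

Star B is more luminous, by a factor of 2.84×10^7.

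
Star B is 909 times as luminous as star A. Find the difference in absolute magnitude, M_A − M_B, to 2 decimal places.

M_A − M_B ≈ 7.40

Pogson: ΔM = −2.5 log₁₀(ratio) = −2.5 log₁₀(909) = −2.5 × 2.9586 = -7.396
Star B is brighter so has the smaller magnitude: M_A − M_B is positive.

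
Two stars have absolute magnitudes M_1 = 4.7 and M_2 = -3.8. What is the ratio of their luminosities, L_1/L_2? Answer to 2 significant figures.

L_1/L_2 ≈ 4.0×10^-4

ΔM = M_1 − M_2 = 8.5
L_1/L_2 = 10^(−0.4 ΔM) = 10^-3.400 = 3.981×10^-4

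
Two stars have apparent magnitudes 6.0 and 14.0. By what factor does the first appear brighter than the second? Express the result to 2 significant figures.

Magnitude difference = -8.0
Flux ratio = 10^(−0.4 Δm) = 10^(−0.4 × -8.0) = 10^3.200 = 1585

1600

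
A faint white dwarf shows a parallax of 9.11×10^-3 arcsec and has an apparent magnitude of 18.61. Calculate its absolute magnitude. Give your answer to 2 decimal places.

M ≈ 13.41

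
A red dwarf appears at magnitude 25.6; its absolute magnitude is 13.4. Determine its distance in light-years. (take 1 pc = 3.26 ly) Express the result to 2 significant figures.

Distance modulus: m − M = 25.6 − (13.4) = 12.200
m − M = 5 log₁₀ d − 5
log₁₀ d = (m − M)/5 + 1 = 3.4400
d = 10^3.4400 = 2754 pc
= 8979 ly

d ≈ 9000 ly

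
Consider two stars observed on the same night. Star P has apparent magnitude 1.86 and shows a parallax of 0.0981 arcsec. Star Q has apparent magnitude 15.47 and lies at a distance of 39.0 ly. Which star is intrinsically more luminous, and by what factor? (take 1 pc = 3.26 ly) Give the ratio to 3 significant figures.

Star P: d = 1/p = 1/0.0981″ = 10.19 pc
Star P: M = m − 5 log₁₀ d + 5 = 1.86 − 5·1.0083 + 5 = 1.818
Star Q: d = 39.0 ly / 3.26 = 11.96 pc
Star Q: M = m − 5 log₁₀ d + 5 = 15.47 − 5·1.0778 + 5 = 15.081
ΔM = M_P − M_Q = 1.818 − (15.081) = -13.262; smaller M is more luminous → Star P.
L ratio = 10^(0.4 |ΔM|) = 10^5.305 = 201800

Star P is more luminous, by a factor of 202000.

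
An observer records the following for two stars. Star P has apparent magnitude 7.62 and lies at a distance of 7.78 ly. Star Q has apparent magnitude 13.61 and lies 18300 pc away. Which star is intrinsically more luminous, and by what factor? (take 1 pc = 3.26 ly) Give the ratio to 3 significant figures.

Star Q is more luminous, by a factor of 236000.

Star P: d = 7.78 ly / 3.26 = 2.387 pc
Star P: M = m − 5 log₁₀ d + 5 = 7.62 − 5·0.3778 + 5 = 10.731
Star Q: M = m − 5 log₁₀ d + 5 = 13.61 − 5·4.2625 + 5 = -2.702
ΔM = M_P − M_Q = 10.731 − (-2.702) = 13.433; smaller M is more luminous → Star Q.
L ratio = 10^(0.4 |ΔM|) = 10^5.373 = 236300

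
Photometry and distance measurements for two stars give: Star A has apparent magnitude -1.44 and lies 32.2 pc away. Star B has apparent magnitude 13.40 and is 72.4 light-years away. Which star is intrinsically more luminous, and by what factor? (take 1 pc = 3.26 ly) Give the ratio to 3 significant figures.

Star A: M = m − 5 log₁₀ d + 5 = -1.44 − 5·1.5079 + 5 = -3.979
Star B: d = 72.4 ly / 3.26 = 22.21 pc
Star B: M = m − 5 log₁₀ d + 5 = 13.40 − 5·1.3465 + 5 = 11.667
ΔM = M_A − M_B = -3.979 − (11.667) = -15.647; smaller M is more luminous → Star A.
L ratio = 10^(0.4 |ΔM|) = 10^6.259 = 1.814×10^6

Star A is more luminous, by a factor of 1.81×10^6.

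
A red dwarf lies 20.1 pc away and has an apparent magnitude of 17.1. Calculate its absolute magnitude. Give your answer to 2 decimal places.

M ≈ 15.58

5 log₁₀(d/10 pc) = 5 log₁₀(20.10) − 5 = 1.516
M = m − 5 log₁₀(d/10) = 17.1 − 1.516 = 15.584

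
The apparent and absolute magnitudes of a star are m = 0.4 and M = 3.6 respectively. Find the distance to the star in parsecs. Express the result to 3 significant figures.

d ≈ 2.29 pc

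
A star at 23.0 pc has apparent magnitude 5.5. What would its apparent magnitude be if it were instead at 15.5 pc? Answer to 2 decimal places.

m ≈ 4.64

Flux ∝ 1/d², so Δm = 5 log₁₀(d₂/d₁) = 5 log₁₀(15.5/23.0) = -0.857
m₂ = m₁ + Δm = 5.5 + (-0.857) = 4.643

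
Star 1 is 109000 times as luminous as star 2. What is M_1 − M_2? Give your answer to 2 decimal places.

M_1 − M_2 ≈ -12.59

Pogson: ΔM = −2.5 log₁₀(ratio) = −2.5 log₁₀(109000) = −2.5 × 5.0374 = -12.594
Star 1 is brighter, so it has the smaller magnitude: the difference is negative.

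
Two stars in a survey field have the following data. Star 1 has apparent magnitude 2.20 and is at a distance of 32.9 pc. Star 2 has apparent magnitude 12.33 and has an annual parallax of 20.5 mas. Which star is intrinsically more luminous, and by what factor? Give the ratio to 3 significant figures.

Star 1 is more luminous, by a factor of 5130.

Star 1: M = m − 5 log₁₀ d + 5 = 2.20 − 5·1.5172 + 5 = -0.386
Star 2: p = 20.5 mas = 0.0205″ → d = 1/p = 48.78 pc
Star 2: M = m − 5 log₁₀ d + 5 = 12.33 − 5·1.6882 + 5 = 8.889
ΔM = M_1 − M_2 = -0.386 − (8.889) = -9.275; smaller M is more luminous → Star 1.
L ratio = 10^(0.4 |ΔM|) = 10^3.710 = 5127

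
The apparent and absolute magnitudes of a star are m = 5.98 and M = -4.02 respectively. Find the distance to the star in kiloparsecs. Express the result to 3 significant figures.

Distance modulus: m − M = 5.98 − (-4.02) = 10.000
m − M = 5 log₁₀ d − 5
log₁₀ d = (m − M)/5 + 1 = 3.0000
d = 10^3.0000 = 1000 pc
= 1.000 kpc

d ≈ 1.00 kpc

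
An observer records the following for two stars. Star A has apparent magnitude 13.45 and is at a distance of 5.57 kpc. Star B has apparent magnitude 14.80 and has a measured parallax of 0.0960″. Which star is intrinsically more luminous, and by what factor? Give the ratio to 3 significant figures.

Star A: d = 5.57 kpc = 5570 pc
Star A: M = m − 5 log₁₀ d + 5 = 13.45 − 5·3.7459 + 5 = -0.279
Star B: d = 1/p = 1/0.0960″ = 10.42 pc
Star B: M = m − 5 log₁₀ d + 5 = 14.80 − 5·1.0177 + 5 = 14.711
ΔM = M_A − M_B = -0.279 − (14.711) = -14.991; smaller M is more luminous → Star A.
L ratio = 10^(0.4 |ΔM|) = 10^5.996 = 991400

Star A is more luminous, by a factor of 991000.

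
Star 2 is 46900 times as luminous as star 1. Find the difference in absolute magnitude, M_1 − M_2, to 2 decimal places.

M_1 − M_2 ≈ 11.68

Pogson: ΔM = −2.5 log₁₀(ratio) = −2.5 log₁₀(46900) = −2.5 × 4.6712 = -11.678
Star 2 is brighter so has the smaller magnitude: M_1 − M_2 is positive.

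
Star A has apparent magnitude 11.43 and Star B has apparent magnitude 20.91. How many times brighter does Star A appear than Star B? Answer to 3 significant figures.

6190

Magnitude difference = -9.48
Flux ratio = 10^(−0.4 Δm) = 10^(−0.4 × -9.48) = 10^3.792 = 6194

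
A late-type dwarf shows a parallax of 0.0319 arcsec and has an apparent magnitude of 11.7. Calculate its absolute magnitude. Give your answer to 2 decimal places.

d = 1/p = 1/0.0319″ = 31.35 pc
5 log₁₀(d/10 pc) = 5 log₁₀(31.35) − 5 = 2.481
M = m − 5 log₁₀(d/10) = 11.7 − 2.481 = 9.219

M ≈ 9.22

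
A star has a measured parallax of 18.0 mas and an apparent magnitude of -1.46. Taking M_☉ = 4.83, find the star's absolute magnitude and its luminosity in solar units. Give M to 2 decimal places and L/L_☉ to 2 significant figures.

d = 1/p = 1000/18.0 mas = 55.56 pc
M = m − 5 log₁₀ d + 5 = -1.46 − 5·1.7447 + 5 = -5.184
M − M_☉ = -5.184 − 4.83 = -10.014
L/L_☉ = 10^(−0.4 × -10.014) = 10130

M ≈ -5.18; L/L_☉ ≈ 10000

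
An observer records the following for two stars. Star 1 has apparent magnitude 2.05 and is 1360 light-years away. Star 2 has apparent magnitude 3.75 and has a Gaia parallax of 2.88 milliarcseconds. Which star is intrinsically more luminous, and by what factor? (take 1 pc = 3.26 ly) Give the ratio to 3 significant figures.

Star 1: d = 1360 ly / 3.26 = 417.2 pc
Star 1: M = m − 5 log₁₀ d + 5 = 2.05 − 5·2.6203 + 5 = -6.052
Star 2: p = 2.88 mas = 2.88×10^-3″ → d = 1/p = 347.2 pc
Star 2: M = m − 5 log₁₀ d + 5 = 3.75 − 5·2.5406 + 5 = -3.953
ΔM = M_1 − M_2 = -6.052 − (-3.953) = -2.099; smaller M is more luminous → Star 1.
L ratio = 10^(0.4 |ΔM|) = 10^0.839 = 6.909

Star 1 is more luminous, by a factor of 6.91.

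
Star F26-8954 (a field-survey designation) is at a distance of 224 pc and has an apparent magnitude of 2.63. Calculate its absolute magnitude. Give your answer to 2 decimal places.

M ≈ -4.12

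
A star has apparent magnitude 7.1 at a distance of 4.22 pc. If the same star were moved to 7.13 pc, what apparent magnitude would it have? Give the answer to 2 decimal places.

m ≈ 8.24

Flux ∝ 1/d², so Δm = 5 log₁₀(d₂/d₁) = 5 log₁₀(7.13/4.22) = 1.139
m₂ = m₁ + Δm = 7.1 + (1.139) = 8.239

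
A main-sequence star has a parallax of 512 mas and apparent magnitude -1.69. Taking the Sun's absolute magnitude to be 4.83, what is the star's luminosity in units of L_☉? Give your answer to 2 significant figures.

L/L_☉ ≈ 15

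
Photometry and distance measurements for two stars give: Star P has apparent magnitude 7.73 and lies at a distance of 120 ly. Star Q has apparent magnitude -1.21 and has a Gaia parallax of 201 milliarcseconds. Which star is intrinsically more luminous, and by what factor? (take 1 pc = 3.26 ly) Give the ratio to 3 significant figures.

Star P: d = 120 ly / 3.26 = 36.81 pc
Star P: M = m − 5 log₁₀ d + 5 = 7.73 − 5·1.5660 + 5 = 4.900
Star Q: p = 201 mas = 0.201″ → d = 1/p = 4.975 pc
Star Q: M = m − 5 log₁₀ d + 5 = -1.21 − 5·0.6968 + 5 = 0.306
ΔM = M_P − M_Q = 4.900 − (0.306) = 4.594; smaller M is more luminous → Star Q.
L ratio = 10^(0.4 |ΔM|) = 10^1.838 = 68.81

Star Q is more luminous, by a factor of 68.8.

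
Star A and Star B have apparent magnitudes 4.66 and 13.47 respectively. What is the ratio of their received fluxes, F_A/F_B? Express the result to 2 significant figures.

F_A/F_B ≈ 3300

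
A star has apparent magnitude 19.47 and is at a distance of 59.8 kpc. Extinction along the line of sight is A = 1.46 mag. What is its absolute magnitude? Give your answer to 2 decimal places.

d = 59.8 kpc = 59800 pc
5 log₁₀(d/10 pc) = 5 log₁₀(59800) − 5 = 18.884
M = m − 5 log₁₀(d/10) − A = 19.47 − 18.884 − 1.46 = -0.874

M ≈ -0.87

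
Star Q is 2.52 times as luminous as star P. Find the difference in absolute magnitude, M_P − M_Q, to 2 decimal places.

M_P − M_Q ≈ 1.00

Pogson: ΔM = −2.5 log₁₀(ratio) = −2.5 log₁₀(2.52) = −2.5 × 0.4014 = -1.004
Star Q is brighter so has the smaller magnitude: M_P − M_Q is positive.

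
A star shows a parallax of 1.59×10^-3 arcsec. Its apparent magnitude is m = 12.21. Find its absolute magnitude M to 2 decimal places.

d = 1/p = 1/1.59×10^-3″ = 628.9 pc
5 log₁₀(d/10 pc) = 5 log₁₀(628.9) − 5 = 8.993
M = m − 5 log₁₀(d/10) = 12.21 − 8.993 = 3.217

M ≈ 3.22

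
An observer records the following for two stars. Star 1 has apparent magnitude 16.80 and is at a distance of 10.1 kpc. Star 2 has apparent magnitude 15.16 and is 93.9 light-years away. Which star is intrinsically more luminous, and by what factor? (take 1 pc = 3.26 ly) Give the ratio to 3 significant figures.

Star 1 is more luminous, by a factor of 27100.

Star 1: d = 10.1 kpc = 10100 pc
Star 1: M = m − 5 log₁₀ d + 5 = 16.80 − 5·4.0043 + 5 = 1.778
Star 2: d = 93.9 ly / 3.26 = 28.80 pc
Star 2: M = m − 5 log₁₀ d + 5 = 15.16 − 5·1.4594 + 5 = 12.863
ΔM = M_1 − M_2 = 1.778 − (12.863) = -11.084; smaller M is more luminous → Star 1.
L ratio = 10^(0.4 |ΔM|) = 10^4.434 = 27150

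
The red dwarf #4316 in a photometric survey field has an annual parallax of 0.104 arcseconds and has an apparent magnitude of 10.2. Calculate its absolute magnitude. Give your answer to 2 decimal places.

M ≈ 10.29

d = 1/p = 1/0.104″ = 9.615 pc
5 log₁₀(d/10 pc) = 5 log₁₀(9.615) − 5 = -0.085
M = m − 5 log₁₀(d/10) = 10.2 + 0.085 = 10.285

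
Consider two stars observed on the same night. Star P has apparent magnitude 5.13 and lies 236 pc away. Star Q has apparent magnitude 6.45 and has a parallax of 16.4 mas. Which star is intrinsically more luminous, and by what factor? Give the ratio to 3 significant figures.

Star P is more luminous, by a factor of 50.5.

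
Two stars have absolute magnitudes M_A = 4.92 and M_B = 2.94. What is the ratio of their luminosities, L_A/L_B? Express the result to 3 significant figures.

L_A/L_B ≈ 0.161

ΔM = M_A − M_B = 1.98
L_A/L_B = 10^(−0.4 ΔM) = 10^-0.792 = 0.1614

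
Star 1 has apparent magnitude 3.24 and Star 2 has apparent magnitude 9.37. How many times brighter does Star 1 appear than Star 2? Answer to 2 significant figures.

280

Δm = 3.24 − (9.37) = -6.13
Flux ratio = 10^(−0.4 Δm) = 10^(−0.4 × -6.13) = 10^2.452 = 283.1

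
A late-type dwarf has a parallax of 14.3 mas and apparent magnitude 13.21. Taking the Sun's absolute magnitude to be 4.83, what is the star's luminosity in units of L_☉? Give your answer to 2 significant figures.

L/L_☉ ≈ 0.022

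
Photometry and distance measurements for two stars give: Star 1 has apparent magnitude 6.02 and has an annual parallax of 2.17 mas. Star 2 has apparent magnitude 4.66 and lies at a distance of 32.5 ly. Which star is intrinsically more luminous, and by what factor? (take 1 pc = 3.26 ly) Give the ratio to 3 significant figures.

Star 1: p = 2.17 mas = 2.17×10^-3″ → d = 1/p = 460.8 pc
Star 1: M = m − 5 log₁₀ d + 5 = 6.02 − 5·2.6635 + 5 = -2.298
Star 2: d = 32.5 ly / 3.26 = 9.969 pc
Star 2: M = m − 5 log₁₀ d + 5 = 4.66 − 5·0.9987 + 5 = 4.667
ΔM = M_1 − M_2 = -2.298 − (4.667) = -6.964; smaller M is more luminous → Star 1.
L ratio = 10^(0.4 |ΔM|) = 10^2.786 = 610.6

Star 1 is more luminous, by a factor of 611.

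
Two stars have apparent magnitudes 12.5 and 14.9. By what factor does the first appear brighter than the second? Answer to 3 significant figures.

Δm = 12.5 − (14.9) = -2.4
Flux ratio = 10^(−0.4 Δm) = 10^(−0.4 × -2.4) = 10^0.960 = 9.120

9.12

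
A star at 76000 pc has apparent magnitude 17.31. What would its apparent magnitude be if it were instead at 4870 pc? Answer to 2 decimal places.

m ≈ 11.34

Flux ∝ 1/d², so Δm = 5 log₁₀(d₂/d₁) = 5 log₁₀(4870/76000) = -5.966
m₂ = m₁ + Δm = 17.31 + (-5.966) = 11.344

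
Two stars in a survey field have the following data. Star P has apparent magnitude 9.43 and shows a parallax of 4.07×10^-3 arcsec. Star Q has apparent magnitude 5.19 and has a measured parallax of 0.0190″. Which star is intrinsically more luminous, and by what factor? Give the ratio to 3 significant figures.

Star Q is more luminous, by a factor of 2.28.

Star P: d = 1/p = 1/4.07×10^-3″ = 245.7 pc
Star P: M = m − 5 log₁₀ d + 5 = 9.43 − 5·2.3904 + 5 = 2.478
Star Q: d = 1/p = 1/0.0190″ = 52.63 pc
Star Q: M = m − 5 log₁₀ d + 5 = 5.19 − 5·1.7212 + 5 = 1.584
ΔM = M_P − M_Q = 2.478 − (1.584) = 0.894; smaller M is more luminous → Star Q.
L ratio = 10^(0.4 |ΔM|) = 10^0.358 = 2.279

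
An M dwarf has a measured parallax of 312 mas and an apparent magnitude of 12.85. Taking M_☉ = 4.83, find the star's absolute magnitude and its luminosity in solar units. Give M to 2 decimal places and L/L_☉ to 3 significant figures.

d = 1/p = 1000/312 mas = 3.205 pc
M = m − 5 log₁₀ d + 5 = 12.85 − 5·0.5058 + 5 = 15.321
M − M_☉ = 15.321 − 4.83 = 10.491
L/L_☉ = 10^(−0.4 × 10.491) = 6.363×10^-5

M ≈ 15.32; L/L_☉ ≈ 6.36×10^-5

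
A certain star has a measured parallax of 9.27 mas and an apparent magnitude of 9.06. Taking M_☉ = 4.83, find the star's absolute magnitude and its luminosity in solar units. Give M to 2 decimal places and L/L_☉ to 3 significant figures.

M ≈ 3.90; L/L_☉ ≈ 2.37

d = 1/p = 1000/9.27 mas = 107.9 pc
M = m − 5 log₁₀ d + 5 = 9.06 − 5·2.0329 + 5 = 3.895
M − M_☉ = 3.895 − 4.83 = -0.935
L/L_☉ = 10^(−0.4 × -0.935) = 2.365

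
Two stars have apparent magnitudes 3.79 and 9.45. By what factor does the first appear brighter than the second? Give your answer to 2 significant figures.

180

Δm = 3.79 − (9.45) = -5.66
Flux ratio = 10^(−0.4 Δm) = 10^(−0.4 × -5.66) = 10^2.264 = 183.7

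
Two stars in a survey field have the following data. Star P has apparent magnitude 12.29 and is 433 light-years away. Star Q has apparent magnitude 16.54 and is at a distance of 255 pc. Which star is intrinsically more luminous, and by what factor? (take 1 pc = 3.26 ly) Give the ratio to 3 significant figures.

Star P is more luminous, by a factor of 13.6.

Star P: d = 433 ly / 3.26 = 132.8 pc
Star P: M = m − 5 log₁₀ d + 5 = 12.29 − 5·2.1233 + 5 = 6.674
Star Q: M = m − 5 log₁₀ d + 5 = 16.54 − 5·2.4065 + 5 = 9.507
ΔM = M_P − M_Q = 6.674 − (9.507) = -2.834; smaller M is more luminous → Star P.
L ratio = 10^(0.4 |ΔM|) = 10^1.133 = 13.60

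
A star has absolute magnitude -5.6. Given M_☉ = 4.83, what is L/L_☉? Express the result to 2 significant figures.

M − M_☉ = -5.6 − 4.83 = -10.430
L/L_☉ = 10^(−0.4 (M − M_☉)) = 10^4.172 = 14860

L/L_☉ ≈ 15000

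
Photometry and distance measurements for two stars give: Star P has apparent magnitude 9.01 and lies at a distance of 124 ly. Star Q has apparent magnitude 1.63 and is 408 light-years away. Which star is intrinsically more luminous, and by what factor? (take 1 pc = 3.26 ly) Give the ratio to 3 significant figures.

Star Q is more luminous, by a factor of 9690.

Star P: d = 124 ly / 3.26 = 38.04 pc
Star P: M = m − 5 log₁₀ d + 5 = 9.01 − 5·1.5802 + 5 = 6.109
Star Q: d = 408 ly / 3.26 = 125.2 pc
Star Q: M = m − 5 log₁₀ d + 5 = 1.63 − 5·2.0974 + 5 = -3.857
ΔM = M_P − M_Q = 6.109 − (-3.857) = 9.966; smaller M is more luminous → Star Q.
L ratio = 10^(0.4 |ΔM|) = 10^3.986 = 9693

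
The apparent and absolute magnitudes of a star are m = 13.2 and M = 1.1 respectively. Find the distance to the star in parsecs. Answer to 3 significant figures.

Distance modulus: m − M = 13.2 − (1.1) = 12.100
m − M = 5 log₁₀ d − 5
log₁₀ d = (m − M)/5 + 1 = 3.4200
d = 10^3.4200 = 2630 pc

d ≈ 2630 pc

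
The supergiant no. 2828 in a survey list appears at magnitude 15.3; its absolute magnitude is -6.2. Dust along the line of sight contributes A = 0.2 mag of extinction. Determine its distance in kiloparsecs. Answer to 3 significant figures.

d ≈ 182 kpc

m − M = 5 log₁₀(d/10 pc) + A  ⇒  15.3 − (-6.2) − 0.2 = 5 log₁₀(d/10)
21.300 = 5 log₁₀(d/10)
log₁₀ d = (m − M − A)/5 + 1 = 5.2600
d = 10^5.2600 = 182000 pc
= 182.0 kpc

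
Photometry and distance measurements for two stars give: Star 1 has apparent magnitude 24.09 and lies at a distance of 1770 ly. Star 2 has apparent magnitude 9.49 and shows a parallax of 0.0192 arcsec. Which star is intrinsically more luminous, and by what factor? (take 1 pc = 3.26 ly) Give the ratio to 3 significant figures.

Star 1: d = 1770 ly / 3.26 = 542.9 pc
Star 1: M = m − 5 log₁₀ d + 5 = 24.09 − 5·2.7348 + 5 = 15.416
Star 2: d = 1/p = 1/0.0192″ = 52.08 pc
Star 2: M = m − 5 log₁₀ d + 5 = 9.49 − 5·1.7167 + 5 = 5.907
ΔM = M_1 − M_2 = 15.416 − (5.907) = 9.510; smaller M is more luminous → Star 2.
L ratio = 10^(0.4 |ΔM|) = 10^3.804 = 6366

Star 2 is more luminous, by a factor of 6370.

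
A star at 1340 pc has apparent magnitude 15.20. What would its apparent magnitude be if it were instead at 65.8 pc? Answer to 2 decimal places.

Flux ∝ 1/d², so Δm = 5 log₁₀(d₂/d₁) = 5 log₁₀(65.8/1340) = -6.544
m₂ = m₁ + Δm = 15.20 + (-6.544) = 8.656

m ≈ 8.66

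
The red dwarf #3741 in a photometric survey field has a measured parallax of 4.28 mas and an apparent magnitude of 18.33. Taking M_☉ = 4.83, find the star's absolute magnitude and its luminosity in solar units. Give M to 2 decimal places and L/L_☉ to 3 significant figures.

M ≈ 11.49; L/L_☉ ≈ 2.17×10^-3

d = 1/p = 1000/4.28 mas = 233.6 pc
M = m − 5 log₁₀ d + 5 = 18.33 − 5·2.3686 + 5 = 11.487
M − M_☉ = 11.487 − 4.83 = 6.657
L/L_☉ = 10^(−0.4 × 6.657) = 2.173×10^-3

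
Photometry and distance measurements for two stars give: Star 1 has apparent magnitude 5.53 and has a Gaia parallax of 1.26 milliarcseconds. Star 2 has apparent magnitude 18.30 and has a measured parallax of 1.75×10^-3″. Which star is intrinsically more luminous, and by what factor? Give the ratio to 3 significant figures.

Star 1: p = 1.26 mas = 1.26×10^-3″ → d = 1/p = 793.7 pc
Star 1: M = m − 5 log₁₀ d + 5 = 5.53 − 5·2.8996 + 5 = -3.968
Star 2: d = 1/p = 1/1.75×10^-3″ = 571.4 pc
Star 2: M = m − 5 log₁₀ d + 5 = 18.30 − 5·2.7570 + 5 = 9.515
ΔM = M_1 − M_2 = -3.968 − (9.515) = -13.483; smaller M is more luminous → Star 1.
L ratio = 10^(0.4 |ΔM|) = 10^5.393 = 247400

Star 1 is more luminous, by a factor of 247000.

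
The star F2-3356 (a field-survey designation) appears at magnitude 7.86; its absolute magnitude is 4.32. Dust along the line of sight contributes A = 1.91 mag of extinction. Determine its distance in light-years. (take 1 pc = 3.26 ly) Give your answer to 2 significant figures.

m − M = 5 log₁₀(d/10 pc) + A  ⇒  7.86 − (4.32) − 1.91 = 5 log₁₀(d/10)
1.630 = 5 log₁₀(d/10)
log₁₀ d = (m − M − A)/5 + 1 = 1.3260
d = 10^1.3260 = 21.18 pc
= 69.06 ly

d ≈ 69 ly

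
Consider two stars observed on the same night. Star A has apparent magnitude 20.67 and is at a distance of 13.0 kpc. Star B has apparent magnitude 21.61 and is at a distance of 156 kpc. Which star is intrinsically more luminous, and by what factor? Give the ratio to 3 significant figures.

Star A: d = 13.0 kpc = 13000 pc
Star A: M = m − 5 log₁₀ d + 5 = 20.67 − 5·4.1139 + 5 = 5.100
Star B: d = 156 kpc = 156000 pc
Star B: M = m − 5 log₁₀ d + 5 = 21.61 − 5·5.1931 + 5 = 0.644
ΔM = M_A − M_B = 5.100 − (0.644) = 4.456; smaller M is more luminous → Star B.
L ratio = 10^(0.4 |ΔM|) = 10^1.782 = 60.58

Star B is more luminous, by a factor of 60.6.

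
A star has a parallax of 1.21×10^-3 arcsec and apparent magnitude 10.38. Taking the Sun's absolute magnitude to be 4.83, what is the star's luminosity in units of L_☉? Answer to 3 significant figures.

L/L_☉ ≈ 41.2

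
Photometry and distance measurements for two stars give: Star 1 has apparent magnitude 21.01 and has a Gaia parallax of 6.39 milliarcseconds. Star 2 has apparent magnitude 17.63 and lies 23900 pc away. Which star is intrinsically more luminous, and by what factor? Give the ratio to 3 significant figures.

Star 1: p = 6.39 mas = 6.39×10^-3″ → d = 1/p = 156.5 pc
Star 1: M = m − 5 log₁₀ d + 5 = 21.01 − 5·2.1945 + 5 = 15.038
Star 2: M = m − 5 log₁₀ d + 5 = 17.63 − 5·4.3784 + 5 = 0.738
ΔM = M_1 − M_2 = 15.038 − (0.738) = 14.299; smaller M is more luminous → Star 2.
L ratio = 10^(0.4 |ΔM|) = 10^5.720 = 524600

Star 2 is more luminous, by a factor of 525000.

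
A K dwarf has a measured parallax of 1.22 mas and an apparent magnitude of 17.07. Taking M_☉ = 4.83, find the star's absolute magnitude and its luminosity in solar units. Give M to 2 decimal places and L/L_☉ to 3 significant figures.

M ≈ 7.50; L/L_☉ ≈ 0.0854

d = 1/p = 1000/1.22 mas = 819.7 pc
M = m − 5 log₁₀ d + 5 = 17.07 − 5·2.9136 + 5 = 7.502
M − M_☉ = 7.502 − 4.83 = 2.672
L/L_☉ = 10^(−0.4 × 2.672) = 0.08537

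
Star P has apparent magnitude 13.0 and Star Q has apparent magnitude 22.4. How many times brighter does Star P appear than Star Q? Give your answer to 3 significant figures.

5750

Δm = 13.0 − (22.4) = -9.4
Flux ratio = 10^(−0.4 Δm) = 10^(−0.4 × -9.4) = 10^3.760 = 5754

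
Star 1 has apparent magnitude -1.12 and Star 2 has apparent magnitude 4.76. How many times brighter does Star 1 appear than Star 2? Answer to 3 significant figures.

225

Magnitude difference = -5.88
Flux ratio = 10^(−0.4 Δm) = 10^(−0.4 × -5.88) = 10^2.352 = 224.9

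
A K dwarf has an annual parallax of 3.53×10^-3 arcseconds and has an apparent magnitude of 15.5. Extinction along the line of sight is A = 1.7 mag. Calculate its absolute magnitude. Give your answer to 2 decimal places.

M ≈ 6.54

d = 1/p = 1/3.53×10^-3″ = 283.3 pc
5 log₁₀(d/10 pc) = 5 log₁₀(283.3) − 5 = 7.261
M = m − 5 log₁₀(d/10) − A = 15.5 − 7.261 − 1.7 = 6.539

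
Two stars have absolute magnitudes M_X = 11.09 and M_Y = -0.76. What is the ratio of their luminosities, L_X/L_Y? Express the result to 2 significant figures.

ΔM = M_X − M_Y = 11.85
L_X/L_Y = 10^(−0.4 ΔM) = 10^-4.740 = 1.820×10^-5

L_X/L_Y ≈ 1.8×10^-5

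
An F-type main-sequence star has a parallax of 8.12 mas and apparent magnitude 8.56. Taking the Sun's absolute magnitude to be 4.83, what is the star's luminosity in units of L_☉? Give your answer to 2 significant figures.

L/L_☉ ≈ 4.9

d = 1/p = 1000/8.12 mas = 123.2 pc
M = m − 5 log₁₀ d + 5 = 8.56 − 5·2.0904 + 5 = 3.108
M − M_☉ = 3.108 − 4.83 = -1.722
L/L_☉ = 10^(−0.4 × -1.722) = 4.885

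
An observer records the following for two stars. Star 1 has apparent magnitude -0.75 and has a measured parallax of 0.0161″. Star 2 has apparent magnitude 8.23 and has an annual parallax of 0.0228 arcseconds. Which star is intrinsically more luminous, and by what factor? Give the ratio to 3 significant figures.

Star 1: d = 1/p = 1/0.0161″ = 62.11 pc
Star 1: M = m − 5 log₁₀ d + 5 = -0.75 − 5·1.7932 + 5 = -4.716
Star 2: d = 1/p = 1/0.0228″ = 43.86 pc
Star 2: M = m − 5 log₁₀ d + 5 = 8.23 − 5·1.6421 + 5 = 5.020
ΔM = M_1 − M_2 = -4.716 − (5.020) = -9.736; smaller M is more luminous → Star 1.
L ratio = 10^(0.4 |ΔM|) = 10^3.894 = 7838

Star 1 is more luminous, by a factor of 7840.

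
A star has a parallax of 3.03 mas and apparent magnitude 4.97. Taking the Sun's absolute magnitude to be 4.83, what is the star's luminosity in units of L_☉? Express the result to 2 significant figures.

L/L_☉ ≈ 960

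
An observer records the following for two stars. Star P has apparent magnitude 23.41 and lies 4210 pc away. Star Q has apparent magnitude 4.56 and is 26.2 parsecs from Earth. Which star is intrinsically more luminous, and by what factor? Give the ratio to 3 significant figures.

Star Q is more luminous, by a factor of 1340.

Star P: M = m − 5 log₁₀ d + 5 = 23.41 − 5·3.6243 + 5 = 10.289
Star Q: M = m − 5 log₁₀ d + 5 = 4.56 − 5·1.4183 + 5 = 2.468
ΔM = M_P − M_Q = 10.289 − (2.468) = 7.820; smaller M is more luminous → Star Q.
L ratio = 10^(0.4 |ΔM|) = 10^3.128 = 1343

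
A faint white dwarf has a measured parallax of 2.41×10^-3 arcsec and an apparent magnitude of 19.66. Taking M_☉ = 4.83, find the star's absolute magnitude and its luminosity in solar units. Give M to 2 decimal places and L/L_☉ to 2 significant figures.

M ≈ 11.57; L/L_☉ ≈ 2.0×10^-3

d = 1/p = 1/2.41×10^-3″ = 414.9 pc
M = m − 5 log₁₀ d + 5 = 19.66 − 5·2.6180 + 5 = 11.570
M − M_☉ = 11.570 − 4.83 = 6.740
L/L_☉ = 10^(−0.4 × 6.740) = 2.014×10^-3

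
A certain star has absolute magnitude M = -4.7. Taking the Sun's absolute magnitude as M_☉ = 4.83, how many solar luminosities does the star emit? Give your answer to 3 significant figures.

M − M_☉ = -4.7 − 4.83 = -9.530
L/L_☉ = 10^(−0.4 (M − M_☉)) = 10^3.812 = 6486

L/L_☉ ≈ 6490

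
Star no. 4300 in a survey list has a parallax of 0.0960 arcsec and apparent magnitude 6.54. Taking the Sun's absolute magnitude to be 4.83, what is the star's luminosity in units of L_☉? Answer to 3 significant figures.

L/L_☉ ≈ 0.225

d = 1/p = 1/0.0960″ = 10.42 pc
M = m − 5 log₁₀ d + 5 = 6.54 − 5·1.0177 + 5 = 6.451
M − M_☉ = 6.451 − 4.83 = 1.621
L/L_☉ = 10^(−0.4 × 1.621) = 0.2246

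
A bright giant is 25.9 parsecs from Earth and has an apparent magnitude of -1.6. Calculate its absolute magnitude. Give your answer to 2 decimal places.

M ≈ -3.67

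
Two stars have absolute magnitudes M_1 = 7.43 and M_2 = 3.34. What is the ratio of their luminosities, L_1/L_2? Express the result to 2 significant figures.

L_1/L_2 ≈ 0.023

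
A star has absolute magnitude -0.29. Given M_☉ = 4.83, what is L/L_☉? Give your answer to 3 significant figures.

M − M_☉ = -0.29 − 4.83 = -5.120
L/L_☉ = 10^(−0.4 (M − M_☉)) = 10^2.048 = 111.7

L/L_☉ ≈ 112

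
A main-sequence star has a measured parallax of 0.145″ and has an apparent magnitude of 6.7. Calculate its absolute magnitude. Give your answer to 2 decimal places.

d = 1/p = 1/0.145″ = 6.897 pc
5 log₁₀(d/10 pc) = 5 log₁₀(6.897) − 5 = -0.807
M = m − 5 log₁₀(d/10) = 6.7 + 0.807 = 7.507

M ≈ 7.51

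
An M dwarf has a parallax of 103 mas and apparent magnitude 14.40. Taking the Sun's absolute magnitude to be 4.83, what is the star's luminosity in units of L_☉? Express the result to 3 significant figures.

L/L_☉ ≈ 1.40×10^-4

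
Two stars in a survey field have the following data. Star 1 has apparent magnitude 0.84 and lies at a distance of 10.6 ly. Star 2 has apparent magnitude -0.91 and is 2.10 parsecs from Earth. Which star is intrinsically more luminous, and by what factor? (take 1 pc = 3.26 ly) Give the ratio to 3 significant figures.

Star 2 is more luminous, by a factor of 2.09.

Star 1: d = 10.6 ly / 3.26 = 3.252 pc
Star 1: M = m − 5 log₁₀ d + 5 = 0.84 − 5·0.5121 + 5 = 3.280
Star 2: M = m − 5 log₁₀ d + 5 = -0.91 − 5·0.3222 + 5 = 2.479
ΔM = M_1 − M_2 = 3.280 − (2.479) = 0.801; smaller M is more luminous → Star 2.
L ratio = 10^(0.4 |ΔM|) = 10^0.320 = 2.091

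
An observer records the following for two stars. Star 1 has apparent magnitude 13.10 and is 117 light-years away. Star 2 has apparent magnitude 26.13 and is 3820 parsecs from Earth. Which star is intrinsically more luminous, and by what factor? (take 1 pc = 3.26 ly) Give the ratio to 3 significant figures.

Star 1 is more luminous, by a factor of 14.4.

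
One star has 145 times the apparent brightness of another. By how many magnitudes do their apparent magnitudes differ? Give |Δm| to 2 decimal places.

|Δm| ≈ 5.40

Pogson: Δm = −2.5 log₁₀(ratio) = −2.5 log₁₀(145) = −2.5 × 2.1614 = -5.403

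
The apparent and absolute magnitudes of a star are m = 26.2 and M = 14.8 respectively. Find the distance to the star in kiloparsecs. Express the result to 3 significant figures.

Distance modulus: m − M = 26.2 − (14.8) = 11.400
m − M = 5 log₁₀ d − 5
log₁₀ d = (m − M)/5 + 1 = 3.2800
d = 10^3.2800 = 1905 pc
= 1.905 kpc

d ≈ 1.91 kpc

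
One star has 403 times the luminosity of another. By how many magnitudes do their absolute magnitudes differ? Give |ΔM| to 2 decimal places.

|ΔM| ≈ 6.51

Pogson: ΔM = −2.5 log₁₀(ratio) = −2.5 log₁₀(403) = −2.5 × 2.6053 = -6.513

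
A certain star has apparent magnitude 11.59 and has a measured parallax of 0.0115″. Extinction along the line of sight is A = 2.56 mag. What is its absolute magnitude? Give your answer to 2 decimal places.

M ≈ 4.33

d = 1/p = 1/0.0115″ = 86.96 pc
5 log₁₀(d/10 pc) = 5 log₁₀(86.96) − 5 = 4.697
M = m − 5 log₁₀(d/10) − A = 11.59 − 4.697 − 2.56 = 4.333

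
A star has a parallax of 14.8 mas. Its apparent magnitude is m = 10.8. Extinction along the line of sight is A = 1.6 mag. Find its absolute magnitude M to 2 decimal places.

p = 14.8 mas = 0.0148″ → d = 1/p = 67.57 pc
5 log₁₀(d/10 pc) = 5 log₁₀(67.57) − 5 = 4.149
M = m − 5 log₁₀(d/10) − A = 10.8 − 4.149 − 1.6 = 5.051

M ≈ 5.05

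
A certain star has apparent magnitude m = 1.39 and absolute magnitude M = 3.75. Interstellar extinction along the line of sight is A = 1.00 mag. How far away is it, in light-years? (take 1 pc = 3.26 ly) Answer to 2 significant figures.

d ≈ 6.9 ly

m − M = 5 log₁₀(d/10 pc) + A  ⇒  1.39 − (3.75) − 1.00 = 5 log₁₀(d/10)
-3.360 = 5 log₁₀(d/10)
log₁₀ d = (m − M − A)/5 + 1 = 0.3280
d = 10^0.3280 = 2.128 pc
= 6.938 ly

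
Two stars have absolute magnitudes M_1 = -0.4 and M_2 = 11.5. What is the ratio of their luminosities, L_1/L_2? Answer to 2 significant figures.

L_1/L_2 ≈ 58000

ΔM = M_1 − M_2 = -11.9
L_1/L_2 = 10^(−0.4 ΔM) = 10^4.760 = 57540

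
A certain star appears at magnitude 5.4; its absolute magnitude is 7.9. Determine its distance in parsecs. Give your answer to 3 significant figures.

d ≈ 3.16 pc

μ = m − M = -2.500
m − M = 5 log₁₀ d − 5
log₁₀ d = (m − M)/5 + 1 = 0.5000
d = 10^0.5000 = 3.162 pc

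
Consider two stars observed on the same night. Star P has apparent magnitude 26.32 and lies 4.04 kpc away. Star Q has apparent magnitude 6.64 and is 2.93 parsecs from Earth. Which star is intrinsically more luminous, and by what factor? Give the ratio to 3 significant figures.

Star Q is more luminous, by a factor of 39.2.

Star P: d = 4.04 kpc = 4040 pc
Star P: M = m − 5 log₁₀ d + 5 = 26.32 − 5·3.6064 + 5 = 13.288
Star Q: M = m − 5 log₁₀ d + 5 = 6.64 − 5·0.4669 + 5 = 9.306
ΔM = M_P − M_Q = 13.288 − (9.306) = 3.982; smaller M is more luminous → Star Q.
L ratio = 10^(0.4 |ΔM|) = 10^1.593 = 39.17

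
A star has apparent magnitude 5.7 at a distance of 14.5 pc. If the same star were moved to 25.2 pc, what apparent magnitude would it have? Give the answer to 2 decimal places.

Flux ∝ 1/d², so Δm = 5 log₁₀(d₂/d₁) = 5 log₁₀(25.2/14.5) = 1.200
m₂ = m₁ + Δm = 5.7 + (1.200) = 6.900

m ≈ 6.90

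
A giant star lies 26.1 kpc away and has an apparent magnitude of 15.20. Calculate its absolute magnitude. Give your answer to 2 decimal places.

d = 26.1 kpc = 26100 pc
5 log₁₀(d/10 pc) = 5 log₁₀(26100) − 5 = 17.083
M = m − 5 log₁₀(d/10) = 15.20 − 17.083 = -1.883

M ≈ -1.88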